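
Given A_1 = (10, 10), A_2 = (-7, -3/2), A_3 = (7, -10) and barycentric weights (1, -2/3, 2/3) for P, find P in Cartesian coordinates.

(58/3, 13/3)

P = 1·A_1 + (-2/3)·A_2 + (2/3)·A_3.
x-coordinate: 1·10 + (-2/3)·(-7) + (2/3)·7 = 58/3.
y-coordinate: 1·10 + (-2/3)·(-3/2) + (2/3)·(-10) = 13/3.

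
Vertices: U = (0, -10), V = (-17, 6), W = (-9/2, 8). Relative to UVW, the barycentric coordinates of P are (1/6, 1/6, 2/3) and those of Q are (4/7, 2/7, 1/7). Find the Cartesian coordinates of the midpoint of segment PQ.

(-17/3, 19/21)

Barycentric coordinates of the midpoint are the average: (31/84, 19/84, 17/42).
Converting: (31/84)·U + (19/84)·V + (17/42)·W = (-17/3, 19/21).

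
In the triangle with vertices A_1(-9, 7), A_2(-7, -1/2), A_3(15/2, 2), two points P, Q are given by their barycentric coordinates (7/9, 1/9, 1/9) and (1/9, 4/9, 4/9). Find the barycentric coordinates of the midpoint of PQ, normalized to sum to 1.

Since both coordinate triples sum to 1, the midpoint's barycentrics are the componentwise average.
(7/9+1/9)/2 = 4/9; similarly 5/18 and 5/18.

(4/9, 5/18, 5/18)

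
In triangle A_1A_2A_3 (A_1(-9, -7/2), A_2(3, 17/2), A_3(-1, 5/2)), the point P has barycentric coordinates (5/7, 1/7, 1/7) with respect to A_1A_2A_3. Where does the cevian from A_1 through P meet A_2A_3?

Line A_1P meets A_2A_3 where the A_1-coordinate vanishes; zeroing P's A_1-weight and renormalizing leaves A_2, A_3-weights 1/7 : 1/7 → (1/2, 1/2).
So Q = (1/2)·A_2 + (1/2)·A_3 = (1, 11/2).

(1, 11/2)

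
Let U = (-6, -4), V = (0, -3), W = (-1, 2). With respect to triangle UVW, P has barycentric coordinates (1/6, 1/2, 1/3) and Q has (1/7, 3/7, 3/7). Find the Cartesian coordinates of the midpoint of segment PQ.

Barycentric coordinates of the midpoint are the average: (13/84, 13/28, 8/21).
Converting: (13/84)·U + (13/28)·V + (8/21)·W = (-55/42, -5/4).

(-55/42, -5/4)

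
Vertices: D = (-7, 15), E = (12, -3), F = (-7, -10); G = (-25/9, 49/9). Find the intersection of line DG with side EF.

Barycentric coordinates of G with respect to DEF: (5/9, 2/9, 2/9).
On side EF the D-coordinate is zero; dropping G's D-weight 5/9 and renormalizing the remaining 2/9 : 2/9 gives weights 1/2, 1/2 on E, F.
H = (1/2)·(12, -3) + (1/2)·(-7, -10) = (5/2, -13/2).

(5/2, -13/2)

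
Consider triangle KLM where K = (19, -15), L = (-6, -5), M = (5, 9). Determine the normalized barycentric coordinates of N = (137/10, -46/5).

Signed area of the reference triangle: [KLM] = ½·(19·(-5−9) + (-6)·(9−(-15)) + 5·(-15−(-5))) = ½·(-266 − 144 − 50) = -230.
[NLM] = ½·((137/10)·(-5−9) + (-6)·(9−(-46/5)) + 5·(-46/5−(-5))) = ½·(-959/5 − 546/5 − 21) = -161, so the K-coordinate is (-161)/(-230) = 7/10.
[KNM] = ½·(19·(-46/5−9) + (137/10)·(9−(-15)) + 5·(-15−(-46/5))) = ½·(-1729/5 + 1644/5 − 29) = -23, so the L-coordinate is 1/10.
[KLN] = ½·(19·(-5−(-46/5)) + (-6)·(-46/5−(-15)) + (137/10)·(-15−(-5))) = ½·(399/5 − 174/5 − 137) = -46, so the M-coordinate is 1/5.
Check: 7/10 + 1/10 + 1/5 = 1.

(7/10, 1/10, 1/5)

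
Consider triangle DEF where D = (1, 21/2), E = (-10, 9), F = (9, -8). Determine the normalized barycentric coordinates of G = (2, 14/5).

Signed area of the reference triangle: [DEF] = ½·(1·(9−(-8)) + (-10)·(-8−(21/2)) + 9·(21/2−9)) = ½·(17 + 185 + 27/2) = 431/4.
[GEF] = ½·(2·(9−(-8)) + (-10)·(-8−(14/5)) + 9·(14/5−9)) = ½·(34 + 108 − 279/5) = 431/10, so the D-coordinate is (431/10)/(431/4) = 2/5.
[DGF] = ½·(1·(14/5−(-8)) + 2·(-8−(21/2)) + 9·(21/2−(14/5))) = ½·(54/5 − 37 + 693/10) = 431/20, so the E-coordinate is 1/5.
[DEG] = ½·(1·(9−(14/5)) + (-10)·(14/5−(21/2)) + 2·(21/2−9)) = ½·(31/5 + 77 + 3) = 431/10, so the F-coordinate is 2/5.

(2/5, 1/5, 2/5)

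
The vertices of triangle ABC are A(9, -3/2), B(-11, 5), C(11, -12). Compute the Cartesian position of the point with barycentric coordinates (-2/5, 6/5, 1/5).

(-73/5, 21/5)

P = (-2/5)·A + (6/5)·B + (1/5)·C.
x-coordinate: (-2/5)·9 + (6/5)·(-11) + (1/5)·11 = -73/5.
y-coordinate: (-2/5)·(-3/2) + (6/5)·5 + (1/5)·(-12) = 21/5.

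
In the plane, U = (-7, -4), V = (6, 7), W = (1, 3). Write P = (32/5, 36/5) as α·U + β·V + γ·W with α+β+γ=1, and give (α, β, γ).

Signed area of the reference triangle: [UVW] = ½·((-7)·(7−3) + 6·(3−(-4)) + 1·(-4−7)) = ½·(-28 + 42 − 11) = 3/2.
[PVW] = ½·((32/5)·(7−3) + 6·(3−(36/5)) + 1·(36/5−7)) = ½·(128/5 − 126/5 + 1/5) = 3/10, so the U-coordinate is (3/10)/(3/2) = 1/5.
[UPW] = ½·((-7)·(36/5−3) + (32/5)·(3−(-4)) + 1·(-4−(36/5))) = ½·(-147/5 + 224/5 − 56/5) = 21/10, so the V-coordinate is 7/5.
[UVP] = ½·((-7)·(7−(36/5)) + 6·(36/5−(-4)) + (32/5)·(-4−7)) = ½·(7/5 + 336/5 − 352/5) = -9/10, so the W-coordinate is -3/5.
Check: 1/5 + 7/5 − 3/5 = 1.

(1/5, 7/5, -3/5)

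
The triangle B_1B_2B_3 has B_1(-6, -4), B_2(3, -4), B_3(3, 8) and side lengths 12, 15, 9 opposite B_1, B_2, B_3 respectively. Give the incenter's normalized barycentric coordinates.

(1/3, 5/12, 1/4)

The incenter has barycentric coordinates proportional to the opposite side lengths: (12 : 15 : 9).
Normalizing by 12+15+9 = 36 gives (1/3, 5/12, 1/4).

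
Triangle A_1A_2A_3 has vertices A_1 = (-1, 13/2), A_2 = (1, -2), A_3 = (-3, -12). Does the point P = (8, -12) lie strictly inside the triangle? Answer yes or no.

no

Barycentric coordinates of P: (-55/27, 407/108, -79/108).
The three coordinates are negative, positive, negative; a point is interior exactly when all three are positive.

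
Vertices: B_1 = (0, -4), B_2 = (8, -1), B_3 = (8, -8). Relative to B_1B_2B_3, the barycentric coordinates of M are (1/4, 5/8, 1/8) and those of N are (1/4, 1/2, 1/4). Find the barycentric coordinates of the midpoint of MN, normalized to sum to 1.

Since both coordinate triples sum to 1, the midpoint's barycentrics are the componentwise average.
(1/4+1/4)/2 = 1/4; similarly 9/16 and 3/16.

(1/4, 9/16, 3/16)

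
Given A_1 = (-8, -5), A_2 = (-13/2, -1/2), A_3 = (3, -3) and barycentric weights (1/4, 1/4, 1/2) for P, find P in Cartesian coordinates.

(-17/8, -23/8)

P = (1/4)·A_1 + (1/4)·A_2 + (1/2)·A_3.
x-coordinate: (1/4)·(-8) + (1/4)·(-13/2) + (1/2)·3 = -17/8.
y-coordinate: (1/4)·(-5) + (1/4)·(-1/2) + (1/2)·(-3) = -23/8.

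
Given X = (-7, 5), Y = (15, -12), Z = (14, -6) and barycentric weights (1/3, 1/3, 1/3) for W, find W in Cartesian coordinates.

W = (1/3)·X + (1/3)·Y + (1/3)·Z.
x-coordinate: (1/3)·(-7) + (1/3)·15 + (1/3)·14 = 22/3.
y-coordinate: (1/3)·5 + (1/3)·(-12) + (1/3)·(-6) = -13/3.

(22/3, -13/3)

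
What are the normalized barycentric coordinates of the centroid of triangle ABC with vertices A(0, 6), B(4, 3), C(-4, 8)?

The centroid is the average of the vertices, so each weight is 1/3.

(1/3, 1/3, 1/3)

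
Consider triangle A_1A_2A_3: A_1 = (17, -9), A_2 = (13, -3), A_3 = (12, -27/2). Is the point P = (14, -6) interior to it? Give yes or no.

yes

Barycentric coordinates of P: (9/32, 19/32, 1/8).
The three coordinates are positive, positive, positive; a point is interior exactly when all three are positive.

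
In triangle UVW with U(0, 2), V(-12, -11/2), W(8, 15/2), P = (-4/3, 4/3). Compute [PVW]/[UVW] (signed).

1/3

[UVW] = ½·(0·(-11/2−(15/2)) + (-12)·(15/2−2) + 8·(2−(-11/2))) = ½·(0 − 66 + 60) = -3.
[PVW] = ½·((-4/3)·(-11/2−(15/2)) + (-12)·(15/2−(4/3)) + 8·(4/3−(-11/2))) = ½·(52/3 − 74 + 164/3) = -1, so the ratio is (-1)/(-3) = 1/3.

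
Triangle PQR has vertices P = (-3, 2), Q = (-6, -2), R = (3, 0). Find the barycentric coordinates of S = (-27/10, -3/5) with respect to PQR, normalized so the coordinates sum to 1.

(1/5, 1/2, 3/10)

Signed area of the reference triangle: [PQR] = ½·((-3)·(-2−0) + (-6)·(0−2) + 3·(2−(-2))) = ½·(6 + 12 + 12) = 15.
[SQR] = ½·((-27/10)·(-2−0) + (-6)·(0−(-3/5)) + 3·(-3/5−(-2))) = ½·(27/5 − 18/5 + 21/5) = 3, so the P-coordinate is 3/15 = 1/5.
[PSR] = ½·((-3)·(-3/5−0) + (-27/10)·(0−2) + 3·(2−(-3/5))) = ½·(9/5 + 27/5 + 39/5) = 15/2, so the Q-coordinate is 1/2.
[PQS] = ½·((-3)·(-2−(-3/5)) + (-6)·(-3/5−2) + (-27/10)·(2−(-2))) = ½·(21/5 + 78/5 − 54/5) = 9/2, so the R-coordinate is 3/10.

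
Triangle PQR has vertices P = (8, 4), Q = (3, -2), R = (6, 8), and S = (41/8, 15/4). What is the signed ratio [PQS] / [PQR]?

1/2

[PQR] = ½·(8·(-2−8) + 3·(8−4) + 6·(4−(-2))) = ½·(-80 + 12 + 36) = -16.
[PQS] = ½·(8·(-2−(15/4)) + 3·(15/4−4) + (41/8)·(4−(-2))) = ½·(-46 − 3/4 + 123/4) = -8, so the ratio is (-8)/(-16) = 1/2.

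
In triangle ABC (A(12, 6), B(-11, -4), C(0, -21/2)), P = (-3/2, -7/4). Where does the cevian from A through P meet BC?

Barycentric coordinates of P with respect to ABC: (1/3, 1/2, 1/6).
On side BC the A-coordinate is zero; dropping P's A-weight 1/3 and renormalizing the remaining 1/2 : 1/6 gives weights 3/4, 1/4 on B, C.
Q = (3/4)·(-11, -4) + (1/4)·(0, -21/2) = (-33/4, -45/8).

(-33/4, -45/8)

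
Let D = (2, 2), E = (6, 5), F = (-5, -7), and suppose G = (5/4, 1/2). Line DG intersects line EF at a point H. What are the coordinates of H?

Barycentric coordinates of G with respect to DEF: (1/2, 1/4, 1/4).
On side EF the D-coordinate is zero; dropping G's D-weight 1/2 and renormalizing the remaining 1/4 : 1/4 gives weights 1/2, 1/2 on E, F.
H = (1/2)·(6, 5) + (1/2)·(-5, -7) = (1/2, -1).

(1/2, -1)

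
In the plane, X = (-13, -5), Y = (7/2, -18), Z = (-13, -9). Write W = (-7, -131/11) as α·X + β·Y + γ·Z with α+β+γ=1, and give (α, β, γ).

Signed area of the reference triangle: [XYZ] = ½·((-13)·(-18−(-9)) + (7/2)·(-9−(-5)) + (-13)·(-5−(-18))) = ½·(117 − 14 − 169) = -33.
[WYZ] = ½·((-7)·(-18−(-9)) + (7/2)·(-9−(-131/11)) + (-13)·(-131/11−(-18))) = ½·(63 + 112/11 − 871/11) = -3, so the X-coordinate is (-3)/(-33) = 1/11.
[XWZ] = ½·((-13)·(-131/11−(-9)) + (-7)·(-9−(-5)) + (-13)·(-5−(-131/11))) = ½·(416/11 + 28 − 988/11) = -12, so the Y-coordinate is 4/11.
[XYW] = ½·((-13)·(-18−(-131/11)) + (7/2)·(-131/11−(-5)) + (-7)·(-5−(-18))) = ½·(871/11 − 266/11 − 91) = -18, so the Z-coordinate is 6/11.

(1/11, 4/11, 6/11)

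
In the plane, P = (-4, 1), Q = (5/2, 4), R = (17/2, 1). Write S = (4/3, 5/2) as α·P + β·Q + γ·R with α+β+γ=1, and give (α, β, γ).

Signed area of the reference triangle: [PQR] = ½·((-4)·(4−1) + (5/2)·(1−1) + (17/2)·(1−4)) = ½·(-12 + 0 − 51/2) = -75/4.
[SQR] = ½·((4/3)·(4−1) + (5/2)·(1−(5/2)) + (17/2)·(5/2−4)) = ½·(4 − 15/4 − 51/4) = -25/4, so the P-coordinate is (-25/4)/(-75/4) = 1/3.
[PSR] = ½·((-4)·(5/2−1) + (4/3)·(1−1) + (17/2)·(1−(5/2))) = ½·(-6 + 0 − 51/4) = -75/8, so the Q-coordinate is 1/2.
[PQS] = ½·((-4)·(4−(5/2)) + (5/2)·(5/2−1) + (4/3)·(1−4)) = ½·(-6 + 15/4 − 4) = -25/8, so the R-coordinate is 1/6.
Check: 1/3 + 1/2 + 1/6 = 1.

(1/3, 1/2, 1/6)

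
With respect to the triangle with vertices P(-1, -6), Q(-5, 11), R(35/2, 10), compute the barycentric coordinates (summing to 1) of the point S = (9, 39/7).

(2/7, 1/7, 4/7)

Signed area of the reference triangle: [PQR] = ½·((-1)·(11−10) + (-5)·(10−(-6)) + (35/2)·(-6−11)) = ½·(-1 − 80 − 595/2) = -757/4.
[SQR] = ½·(9·(11−10) + (-5)·(10−(39/7)) + (35/2)·(39/7−11)) = ½·(9 − 155/7 − 95) = -757/14, so the P-coordinate is (-757/14)/(-757/4) = 2/7.
[PSR] = ½·((-1)·(39/7−10) + 9·(10−(-6)) + (35/2)·(-6−(39/7))) = ½·(31/7 + 144 − 405/2) = -757/28, so the Q-coordinate is 1/7.
[PQS] = ½·((-1)·(11−(39/7)) + (-5)·(39/7−(-6)) + 9·(-6−11)) = ½·(-38/7 − 405/7 − 153) = -757/7, so the R-coordinate is 4/7.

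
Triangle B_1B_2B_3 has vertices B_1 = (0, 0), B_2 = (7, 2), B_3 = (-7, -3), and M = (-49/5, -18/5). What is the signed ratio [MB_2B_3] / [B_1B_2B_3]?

4/5

[B_1B_2B_3] = ½·(0·(2−(-3)) + 7·(-3−0) + (-7)·(0−2)) = ½·(0 − 21 + 14) = -7/2.
[MB_2B_3] = ½·((-49/5)·(2−(-3)) + 7·(-3−(-18/5)) + (-7)·(-18/5−2)) = ½·(-49 + 21/5 + 196/5) = -14/5, so the ratio is (-14/5)/(-7/2) = 4/5.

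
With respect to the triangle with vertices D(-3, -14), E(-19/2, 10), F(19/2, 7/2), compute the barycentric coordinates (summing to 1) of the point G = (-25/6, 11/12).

Signed area of the reference triangle: [DEF] = ½·((-3)·(10−(7/2)) + (-19/2)·(7/2−(-14)) + (19/2)·(-14−10)) = ½·(-39/2 − 665/4 − 228) = -1655/8.
[GEF] = ½·((-25/6)·(10−(7/2)) + (-19/2)·(7/2−(11/12)) + (19/2)·(11/12−10)) = ½·(-325/12 − 589/24 − 2071/24) = -1655/24, so the D-coordinate is (-1655/24)/(-1655/8) = 1/3.
[DGF] = ½·((-3)·(11/12−(7/2)) + (-25/6)·(7/2−(-14)) + (19/2)·(-14−(11/12))) = ½·(31/4 − 875/12 − 3401/24) = -1655/16, so the E-coordinate is 1/2.
[DEG] = ½·((-3)·(10−(11/12)) + (-19/2)·(11/12−(-14)) + (-25/6)·(-14−10)) = ½·(-109/4 − 3401/24 + 100) = -1655/48, so the F-coordinate is 1/6.

(1/3, 1/2, 1/6)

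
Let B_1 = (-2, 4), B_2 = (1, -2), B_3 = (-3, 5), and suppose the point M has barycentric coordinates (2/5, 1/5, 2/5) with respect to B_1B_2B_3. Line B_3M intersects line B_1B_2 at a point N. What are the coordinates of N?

Line B_3M meets B_1B_2 where the B_3-coordinate vanishes; zeroing M's B_3-weight and renormalizing leaves B_1, B_2-weights 2/5 : 1/5 → (2/3, 1/3).
So N = (2/3)·B_1 + (1/3)·B_2 = (-1, 2).

(-1, 2)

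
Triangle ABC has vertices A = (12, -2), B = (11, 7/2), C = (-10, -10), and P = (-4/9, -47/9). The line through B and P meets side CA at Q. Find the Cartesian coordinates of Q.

(-26/7, -54/7)

Barycentric coordinates of P with respect to ABC: (2/9, 2/9, 5/9).
On side CA the B-coordinate is zero; dropping P's B-weight 2/9 and renormalizing the remaining 5/9 : 2/9 gives weights 5/7, 2/7 on C, A.
Q = (5/7)·(-10, -10) + (2/7)·(12, -2) = (-26/7, -54/7).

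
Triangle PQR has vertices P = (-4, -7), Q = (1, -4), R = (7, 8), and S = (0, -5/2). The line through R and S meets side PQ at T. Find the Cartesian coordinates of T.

(-7/3, -6)

Barycentric coordinates of S with respect to PQR: (1/2, 1/4, 1/4).
On side PQ the R-coordinate is zero; dropping S's R-weight 1/4 and renormalizing the remaining 1/2 : 1/4 gives weights 2/3, 1/3 on P, Q.
T = (2/3)·(-4, -7) + (1/3)·(1, -4) = (-7/3, -6).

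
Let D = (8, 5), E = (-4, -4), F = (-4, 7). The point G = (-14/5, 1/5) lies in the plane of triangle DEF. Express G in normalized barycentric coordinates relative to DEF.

(1/10, 3/5, 3/10)

Signed area of the reference triangle: [DEF] = ½·(8·(-4−7) + (-4)·(7−5) + (-4)·(5−(-4))) = ½·(-88 − 8 − 36) = -66.
[GEF] = ½·((-14/5)·(-4−7) + (-4)·(7−(1/5)) + (-4)·(1/5−(-4))) = ½·(154/5 − 136/5 − 84/5) = -33/5, so the D-coordinate is (-33/5)/(-66) = 1/10.
[DGF] = ½·(8·(1/5−7) + (-14/5)·(7−5) + (-4)·(5−(1/5))) = ½·(-272/5 − 28/5 − 96/5) = -198/5, so the E-coordinate is 3/5.
[DEG] = ½·(8·(-4−(1/5)) + (-4)·(1/5−5) + (-14/5)·(5−(-4))) = ½·(-168/5 + 96/5 − 126/5) = -99/5, so the F-coordinate is 3/10.
Check: 1/10 + 3/5 + 3/10 = 1.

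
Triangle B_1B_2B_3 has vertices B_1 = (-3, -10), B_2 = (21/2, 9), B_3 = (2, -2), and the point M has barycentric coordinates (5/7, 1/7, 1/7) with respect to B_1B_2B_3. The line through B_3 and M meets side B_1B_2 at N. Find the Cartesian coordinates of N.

Line B_3M meets B_1B_2 where the B_3-coordinate vanishes; zeroing M's B_3-weight and renormalizing leaves B_1, B_2-weights 5/7 : 1/7 → (5/6, 1/6).
So N = (5/6)·B_1 + (1/6)·B_2 = (-3/4, -41/6).

(-3/4, -41/6)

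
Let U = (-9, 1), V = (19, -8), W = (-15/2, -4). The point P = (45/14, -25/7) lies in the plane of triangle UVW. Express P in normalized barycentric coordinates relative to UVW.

Signed area of the reference triangle: [UVW] = ½·((-9)·(-8−(-4)) + 19·(-4−1) + (-15/2)·(1−(-8))) = ½·(36 − 95 − 135/2) = -253/4.
[PVW] = ½·((45/14)·(-8−(-4)) + 19·(-4−(-25/7)) + (-15/2)·(-25/7−(-8))) = ½·(-90/7 − 57/7 − 465/14) = -759/28, so the U-coordinate is (-759/28)/(-253/4) = 3/7.
[UPW] = ½·((-9)·(-25/7−(-4)) + (45/14)·(-4−1) + (-15/2)·(1−(-25/7))) = ½·(-27/7 − 225/14 − 240/7) = -759/28, so the V-coordinate is 3/7.
[UVP] = ½·((-9)·(-8−(-25/7)) + 19·(-25/7−1) + (45/14)·(1−(-8))) = ½·(279/7 − 608/7 + 405/14) = -253/28, so the W-coordinate is 1/7.
Check: 3/7 + 3/7 + 1/7 = 1.

(3/7, 3/7, 1/7)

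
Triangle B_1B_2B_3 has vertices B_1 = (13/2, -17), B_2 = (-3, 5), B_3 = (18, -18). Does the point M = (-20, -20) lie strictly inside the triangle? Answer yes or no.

no

Barycentric coordinates of M: (1832/487, -122/487, -1223/487).
The three coordinates are positive, negative, negative; a point is interior exactly when all three are positive.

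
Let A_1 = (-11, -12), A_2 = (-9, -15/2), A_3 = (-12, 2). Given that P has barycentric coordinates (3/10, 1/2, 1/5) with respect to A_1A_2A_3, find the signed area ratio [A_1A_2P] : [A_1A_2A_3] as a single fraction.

The signed ratio [A_1A_2P]/[A_1A_2A_3] equals the barycentric coordinate of P at vertex A_3, which is 1/5.

1/5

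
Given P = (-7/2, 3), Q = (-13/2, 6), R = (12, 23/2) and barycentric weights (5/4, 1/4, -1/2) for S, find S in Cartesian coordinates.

(-12, -1/2)

S = (5/4)·P + (1/4)·Q + (-1/2)·R.
x-coordinate: (5/4)·(-7/2) + (1/4)·(-13/2) + (-1/2)·12 = -12.
y-coordinate: (5/4)·3 + (1/4)·6 + (-1/2)·(23/2) = -1/2.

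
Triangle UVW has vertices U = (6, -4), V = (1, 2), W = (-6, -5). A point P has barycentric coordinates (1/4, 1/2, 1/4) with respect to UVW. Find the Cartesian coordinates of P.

P = (1/4)·U + (1/2)·V + (1/4)·W.
x-coordinate: (1/4)·6 + (1/2)·1 + (1/4)·(-6) = 1/2.
y-coordinate: (1/4)·(-4) + (1/2)·2 + (1/4)·(-5) = -5/4.

(1/2, -5/4)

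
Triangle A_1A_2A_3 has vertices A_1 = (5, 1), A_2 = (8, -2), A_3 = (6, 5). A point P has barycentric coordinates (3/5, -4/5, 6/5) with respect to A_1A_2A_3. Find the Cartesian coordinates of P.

(19/5, 41/5)

P = (3/5)·A_1 + (-4/5)·A_2 + (6/5)·A_3.
x-coordinate: (3/5)·5 + (-4/5)·8 + (6/5)·6 = 19/5.
y-coordinate: (3/5)·1 + (-4/5)·(-2) + (6/5)·5 = 41/5.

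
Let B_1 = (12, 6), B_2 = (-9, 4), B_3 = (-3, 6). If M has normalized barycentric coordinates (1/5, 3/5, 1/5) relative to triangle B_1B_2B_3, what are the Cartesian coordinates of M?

(-18/5, 24/5)

M = (1/5)·B_1 + (3/5)·B_2 + (1/5)·B_3.
x-coordinate: (1/5)·12 + (3/5)·(-9) + (1/5)·(-3) = -18/5.
y-coordinate: (1/5)·6 + (3/5)·4 + (1/5)·6 = 24/5.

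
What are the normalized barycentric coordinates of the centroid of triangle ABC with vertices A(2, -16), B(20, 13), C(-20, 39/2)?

The centroid is the average of the vertices, so each weight is 1/3.

(1/3, 1/3, 1/3)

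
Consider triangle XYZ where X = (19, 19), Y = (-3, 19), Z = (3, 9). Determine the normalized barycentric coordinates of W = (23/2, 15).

(11/20, 1/20, 2/5)

Signed area of the reference triangle: [XYZ] = ½·(19·(19−9) + (-3)·(9−19) + 3·(19−19)) = ½·(190 + 30 + 0) = 110.
[WYZ] = ½·((23/2)·(19−9) + (-3)·(9−15) + 3·(15−19)) = ½·(115 + 18 − 12) = 121/2, so the X-coordinate is (121/2)/110 = 11/20.
[XWZ] = ½·(19·(15−9) + (23/2)·(9−19) + 3·(19−15)) = ½·(114 − 115 + 12) = 11/2, so the Y-coordinate is 1/20.
[XYW] = ½·(19·(19−15) + (-3)·(15−19) + (23/2)·(19−19)) = ½·(76 + 12 + 0) = 44, so the Z-coordinate is 2/5.
Check: 11/20 + 1/20 + 2/5 = 1.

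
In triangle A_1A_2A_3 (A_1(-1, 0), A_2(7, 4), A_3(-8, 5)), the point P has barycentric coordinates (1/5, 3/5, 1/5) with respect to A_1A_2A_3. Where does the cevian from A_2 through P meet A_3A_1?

Line A_2P meets A_3A_1 where the A_2-coordinate vanishes; zeroing P's A_2-weight and renormalizing leaves A_3, A_1-weights 1/5 : 1/5 → (1/2, 1/2).
So Q = (1/2)·A_3 + (1/2)·A_1 = (-9/2, 5/2).

(-9/2, 5/2)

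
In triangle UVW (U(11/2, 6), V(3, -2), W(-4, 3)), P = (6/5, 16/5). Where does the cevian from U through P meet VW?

Barycentric coordinates of P with respect to UVW: (2/5, 1/5, 2/5).
On side VW the U-coordinate is zero; dropping P's U-weight 2/5 and renormalizing the remaining 1/5 : 2/5 gives weights 1/3, 2/3 on V, W.
Q = (1/3)·(3, -2) + (2/3)·(-4, 3) = (-5/3, 4/3).

(-5/3, 4/3)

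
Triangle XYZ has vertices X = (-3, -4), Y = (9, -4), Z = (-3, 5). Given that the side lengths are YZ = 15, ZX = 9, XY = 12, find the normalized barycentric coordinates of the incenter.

(5/12, 1/4, 1/3)

The incenter has barycentric coordinates proportional to the opposite side lengths: (15 : 9 : 12).
Normalizing by 15+9+12 = 36 gives (5/12, 1/4, 1/3).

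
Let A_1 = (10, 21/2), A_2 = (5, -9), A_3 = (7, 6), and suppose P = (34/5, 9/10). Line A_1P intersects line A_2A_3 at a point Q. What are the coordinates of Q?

(6, -3/2)

Barycentric coordinates of P with respect to A_1A_2A_3: (1/5, 2/5, 2/5).
On side A_2A_3 the A_1-coordinate is zero; dropping P's A_1-weight 1/5 and renormalizing the remaining 2/5 : 2/5 gives weights 1/2, 1/2 on A_2, A_3.
Q = (1/2)·(5, -9) + (1/2)·(7, 6) = (6, -3/2).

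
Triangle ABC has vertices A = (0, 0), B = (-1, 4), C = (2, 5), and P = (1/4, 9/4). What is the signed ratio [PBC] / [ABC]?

[ABC] = ½·(0·(4−5) + (-1)·(5−0) + 2·(0−4)) = ½·(0 − 5 − 8) = -13/2.
[PBC] = ½·((1/4)·(4−5) + (-1)·(5−(9/4)) + 2·(9/4−4)) = ½·(-1/4 − 11/4 − 7/2) = -13/4, so the ratio is (-13/4)/(-13/2) = 1/2.

1/2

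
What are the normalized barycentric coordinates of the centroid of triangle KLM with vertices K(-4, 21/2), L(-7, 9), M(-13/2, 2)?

The centroid is the average of the vertices, so each weight is 1/3.

(1/3, 1/3, 1/3)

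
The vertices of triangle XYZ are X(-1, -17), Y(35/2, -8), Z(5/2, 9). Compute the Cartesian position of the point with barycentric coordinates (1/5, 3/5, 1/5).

(54/5, -32/5)

W = (1/5)·X + (3/5)·Y + (1/5)·Z.
x-coordinate: (1/5)·(-1) + (3/5)·(35/2) + (1/5)·(5/2) = 54/5.
y-coordinate: (1/5)·(-17) + (3/5)·(-8) + (1/5)·9 = -32/5.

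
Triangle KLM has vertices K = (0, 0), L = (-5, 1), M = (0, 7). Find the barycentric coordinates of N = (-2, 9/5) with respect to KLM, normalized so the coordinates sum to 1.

(2/5, 2/5, 1/5)

Signed area of the reference triangle: [KLM] = ½·(0·(1−7) + (-5)·(7−0) + 0·(0−1)) = ½·(0 − 35 + 0) = -35/2.
[NLM] = ½·((-2)·(1−7) + (-5)·(7−(9/5)) + 0·(9/5−1)) = ½·(12 − 26 + 0) = -7, so the K-coordinate is (-7)/(-35/2) = 2/5.
[KNM] = ½·(0·(9/5−7) + (-2)·(7−0) + 0·(0−(9/5))) = ½·(0 − 14 + 0) = -7, so the L-coordinate is 2/5.
[KLN] = ½·(0·(1−(9/5)) + (-5)·(9/5−0) + (-2)·(0−1)) = ½·(0 − 9 + 2) = -7/2, so the M-coordinate is 1/5.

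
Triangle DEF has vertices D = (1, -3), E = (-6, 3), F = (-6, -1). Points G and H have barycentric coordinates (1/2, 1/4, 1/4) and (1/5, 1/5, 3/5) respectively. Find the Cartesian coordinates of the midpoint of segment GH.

Barycentric coordinates of the midpoint are the average: (7/20, 9/40, 17/40).
Converting: (7/20)·D + (9/40)·E + (17/40)·F = (-71/20, -4/5).

(-71/20, -4/5)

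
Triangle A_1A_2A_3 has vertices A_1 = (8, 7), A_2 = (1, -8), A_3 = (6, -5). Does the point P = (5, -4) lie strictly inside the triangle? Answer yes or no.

Barycentric coordinates of P: (4/27, 7/27, 16/27).
The three coordinates are positive, positive, positive; a point is interior exactly when all three are positive.

yes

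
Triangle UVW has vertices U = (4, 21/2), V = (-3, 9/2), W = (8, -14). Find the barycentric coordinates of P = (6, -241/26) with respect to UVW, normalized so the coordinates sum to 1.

(1/13, 2/13, 10/13)

Signed area of the reference triangle: [UVW] = ½·(4·(9/2−(-14)) + (-3)·(-14−(21/2)) + 8·(21/2−(9/2))) = ½·(74 + 147/2 + 48) = 391/4.
[PVW] = ½·(6·(9/2−(-14)) + (-3)·(-14−(-241/26)) + 8·(-241/26−(9/2))) = ½·(111 + 369/26 − 1432/13) = 391/52, so the U-coordinate is (391/52)/(391/4) = 1/13.
[UPW] = ½·(4·(-241/26−(-14)) + 6·(-14−(21/2)) + 8·(21/2−(-241/26))) = ½·(246/13 − 147 + 2056/13) = 391/26, so the V-coordinate is 2/13.
[UVP] = ½·(4·(9/2−(-241/26)) + (-3)·(-241/26−(21/2)) + 6·(21/2−(9/2))) = ½·(716/13 + 771/13 + 36) = 1955/26, so the W-coordinate is 10/13.
Check: 1/13 + 2/13 + 10/13 = 1.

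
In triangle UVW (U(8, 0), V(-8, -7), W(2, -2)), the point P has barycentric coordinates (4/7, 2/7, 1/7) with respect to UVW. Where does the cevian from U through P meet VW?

(-14/3, -16/3)

Line UP meets VW where the U-coordinate vanishes; zeroing P's U-weight and renormalizing leaves V, W-weights 2/7 : 1/7 → (2/3, 1/3).
So Q = (2/3)·V + (1/3)·W = (-14/3, -16/3).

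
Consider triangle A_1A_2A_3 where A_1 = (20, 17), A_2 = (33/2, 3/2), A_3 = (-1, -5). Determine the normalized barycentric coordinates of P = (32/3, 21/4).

Signed area of the reference triangle: [A_1A_2A_3] = ½·(20·(3/2−(-5)) + (33/2)·(-5−17) + (-1)·(17−(3/2))) = ½·(130 − 363 − 31/2) = -497/4.
[PA_2A_3] = ½·((32/3)·(3/2−(-5)) + (33/2)·(-5−(21/4)) + (-1)·(21/4−(3/2))) = ½·(208/3 − 1353/8 − 15/4) = -2485/48, so the A_1-coordinate is (-2485/48)/(-497/4) = 5/12.
[A_1PA_3] = ½·(20·(21/4−(-5)) + (32/3)·(-5−17) + (-1)·(17−(21/4))) = ½·(205 − 704/3 − 47/4) = -497/24, so the A_2-coordinate is 1/6.
[A_1A_2P] = ½·(20·(3/2−(21/4)) + (33/2)·(21/4−17) + (32/3)·(17−(3/2))) = ½·(-75 − 1551/8 + 496/3) = -2485/48, so the A_3-coordinate is 5/12.
Check: 5/12 + 1/6 + 5/12 = 1.

(5/12, 1/6, 5/12)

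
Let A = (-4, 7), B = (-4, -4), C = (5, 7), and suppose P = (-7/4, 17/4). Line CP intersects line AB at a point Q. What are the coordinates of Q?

Barycentric coordinates of P with respect to ABC: (1/2, 1/4, 1/4).
On side AB the C-coordinate is zero; dropping P's C-weight 1/4 and renormalizing the remaining 1/2 : 1/4 gives weights 2/3, 1/3 on A, B.
Q = (2/3)·(-4, 7) + (1/3)·(-4, -4) = (-4, 10/3).

(-4, 10/3)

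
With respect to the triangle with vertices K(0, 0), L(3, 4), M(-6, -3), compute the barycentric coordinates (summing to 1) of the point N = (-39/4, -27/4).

Signed area of the reference triangle: [KLM] = ½·(0·(4−(-3)) + 3·(-3−0) + (-6)·(0−4)) = ½·(0 − 9 + 24) = 15/2.
[NLM] = ½·((-39/4)·(4−(-3)) + 3·(-3−(-27/4)) + (-6)·(-27/4−4)) = ½·(-273/4 + 45/4 + 129/2) = 15/4, so the K-coordinate is (15/4)/(15/2) = 1/2.
[KNM] = ½·(0·(-27/4−(-3)) + (-39/4)·(-3−0) + (-6)·(0−(-27/4))) = ½·(0 + 117/4 − 81/2) = -45/8, so the L-coordinate is -3/4.
[KLN] = ½·(0·(4−(-27/4)) + 3·(-27/4−0) + (-39/4)·(0−4)) = ½·(0 − 81/4 + 39) = 75/8, so the M-coordinate is 5/4.
Check: 1/2 − 3/4 + 5/4 = 1.

(1/2, -3/4, 5/4)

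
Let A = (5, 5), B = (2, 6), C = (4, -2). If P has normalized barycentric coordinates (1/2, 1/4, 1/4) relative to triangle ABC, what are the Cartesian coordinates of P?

P = (1/2)·A + (1/4)·B + (1/4)·C.
x-coordinate: (1/2)·5 + (1/4)·2 + (1/4)·4 = 4.
y-coordinate: (1/2)·5 + (1/4)·6 + (1/4)·(-2) = 7/2.

(4, 7/2)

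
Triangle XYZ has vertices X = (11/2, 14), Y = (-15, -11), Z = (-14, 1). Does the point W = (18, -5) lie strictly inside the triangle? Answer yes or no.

Barycentric coordinates of W: (30/17, 41/17, -54/17).
The three coordinates are positive, positive, negative; a point is interior exactly when all three are positive.

no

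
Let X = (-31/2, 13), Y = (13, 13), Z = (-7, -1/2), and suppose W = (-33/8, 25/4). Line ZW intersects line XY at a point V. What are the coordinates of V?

Barycentric coordinates of W with respect to XYZ: (1/4, 1/4, 1/2).
On side XY the Z-coordinate is zero; dropping W's Z-weight 1/2 and renormalizing the remaining 1/4 : 1/4 gives weights 1/2, 1/2 on X, Y.
V = (1/2)·(-31/2, 13) + (1/2)·(13, 13) = (-5/4, 13).

(-5/4, 13)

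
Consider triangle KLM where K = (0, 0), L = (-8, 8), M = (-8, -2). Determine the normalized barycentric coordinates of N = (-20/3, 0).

(1/6, 1/6, 2/3)

Signed area of the reference triangle: [KLM] = ½·(0·(8−(-2)) + (-8)·(-2−0) + (-8)·(0−8)) = ½·(0 + 16 + 64) = 40.
[NLM] = ½·((-20/3)·(8−(-2)) + (-8)·(-2−0) + (-8)·(0−8)) = ½·(-200/3 + 16 + 64) = 20/3, so the K-coordinate is (20/3)/40 = 1/6.
[KNM] = ½·(0·(0−(-2)) + (-20/3)·(-2−0) + (-8)·(0−0)) = ½·(0 + 40/3 + 0) = 20/3, so the L-coordinate is 1/6.
[KLN] = ½·(0·(8−0) + (-8)·(0−0) + (-20/3)·(0−8)) = ½·(0 + 0 + 160/3) = 80/3, so the M-coordinate is 2/3.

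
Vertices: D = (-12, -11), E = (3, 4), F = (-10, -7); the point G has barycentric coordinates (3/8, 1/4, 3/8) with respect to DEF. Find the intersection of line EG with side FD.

(-11, -9)

Line EG meets FD where the E-coordinate vanishes; zeroing G's E-weight and renormalizing leaves F, D-weights 3/8 : 3/8 → (1/2, 1/2).
So H = (1/2)·F + (1/2)·D = (-11, -9).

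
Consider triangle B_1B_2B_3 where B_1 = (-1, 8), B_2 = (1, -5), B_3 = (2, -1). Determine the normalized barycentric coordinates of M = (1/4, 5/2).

(1/2, 1/4, 1/4)

Signed area of the reference triangle: [B_1B_2B_3] = ½·((-1)·(-5−(-1)) + 1·(-1−8) + 2·(8−(-5))) = ½·(4 − 9 + 26) = 21/2.
[MB_2B_3] = ½·((1/4)·(-5−(-1)) + 1·(-1−(5/2)) + 2·(5/2−(-5))) = ½·(-1 − 7/2 + 15) = 21/4, so the B_1-coordinate is (21/4)/(21/2) = 1/2.
[B_1MB_3] = ½·((-1)·(5/2−(-1)) + (1/4)·(-1−8) + 2·(8−(5/2))) = ½·(-7/2 − 9/4 + 11) = 21/8, so the B_2-coordinate is 1/4.
[B_1B_2M] = ½·((-1)·(-5−(5/2)) + 1·(5/2−8) + (1/4)·(8−(-5))) = ½·(15/2 − 11/2 + 13/4) = 21/8, so the B_3-coordinate is 1/4.
Check: 1/2 + 1/4 + 1/4 = 1.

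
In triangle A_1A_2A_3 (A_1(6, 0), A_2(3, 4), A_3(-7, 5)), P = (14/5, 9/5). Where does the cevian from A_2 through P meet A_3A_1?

Barycentric coordinates of P with respect to A_1A_2A_3: (3/5, 1/5, 1/5).
On side A_3A_1 the A_2-coordinate is zero; dropping P's A_2-weight 1/5 and renormalizing the remaining 1/5 : 3/5 gives weights 1/4, 3/4 on A_3, A_1.
Q = (1/4)·(-7, 5) + (3/4)·(6, 0) = (11/4, 5/4).

(11/4, 5/4)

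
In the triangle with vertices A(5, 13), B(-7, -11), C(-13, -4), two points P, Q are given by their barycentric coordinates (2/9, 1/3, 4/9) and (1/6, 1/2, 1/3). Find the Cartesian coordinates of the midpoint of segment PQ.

Barycentric coordinates of the midpoint are the average: (7/36, 5/12, 7/18).
Converting: (7/36)·A + (5/12)·B + (7/18)·C = (-7, -65/18).

(-7, -65/18)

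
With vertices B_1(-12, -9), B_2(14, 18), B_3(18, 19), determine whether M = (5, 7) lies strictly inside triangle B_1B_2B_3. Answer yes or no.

yes

Barycentric coordinates of M: (35/82, 2/41, 43/82).
The three coordinates are positive, positive, positive; a point is interior exactly when all three are positive.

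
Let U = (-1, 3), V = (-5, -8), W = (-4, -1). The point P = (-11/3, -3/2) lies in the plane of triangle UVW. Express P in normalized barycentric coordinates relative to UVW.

(1/6, 1/6, 2/3)

Signed area of the reference triangle: [UVW] = ½·((-1)·(-8−(-1)) + (-5)·(-1−3) + (-4)·(3−(-8))) = ½·(7 + 20 − 44) = -17/2.
[PVW] = ½·((-11/3)·(-8−(-1)) + (-5)·(-1−(-3/2)) + (-4)·(-3/2−(-8))) = ½·(77/3 − 5/2 − 26) = -17/12, so the U-coordinate is (-17/12)/(-17/2) = 1/6.
[UPW] = ½·((-1)·(-3/2−(-1)) + (-11/3)·(-1−3) + (-4)·(3−(-3/2))) = ½·(1/2 + 44/3 − 18) = -17/12, so the V-coordinate is 1/6.
[UVP] = ½·((-1)·(-8−(-3/2)) + (-5)·(-3/2−3) + (-11/3)·(3−(-8))) = ½·(13/2 + 45/2 − 121/3) = -17/3, so the W-coordinate is 2/3.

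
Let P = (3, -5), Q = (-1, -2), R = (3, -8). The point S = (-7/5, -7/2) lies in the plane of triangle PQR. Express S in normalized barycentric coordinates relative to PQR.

Signed area of the reference triangle: [PQR] = ½·(3·(-2−(-8)) + (-1)·(-8−(-5)) + 3·(-5−(-2))) = ½·(18 + 3 − 9) = 6.
[SQR] = ½·((-7/5)·(-2−(-8)) + (-1)·(-8−(-7/2)) + 3·(-7/2−(-2))) = ½·(-42/5 + 9/2 − 9/2) = -21/5, so the P-coordinate is (-21/5)/6 = -7/10.
[PSR] = ½·(3·(-7/2−(-8)) + (-7/5)·(-8−(-5)) + 3·(-5−(-7/2))) = ½·(27/2 + 21/5 − 9/2) = 33/5, so the Q-coordinate is 11/10.
[PQS] = ½·(3·(-2−(-7/2)) + (-1)·(-7/2−(-5)) + (-7/5)·(-5−(-2))) = ½·(9/2 − 3/2 + 21/5) = 18/5, so the R-coordinate is 3/5.

(-7/10, 11/10, 3/5)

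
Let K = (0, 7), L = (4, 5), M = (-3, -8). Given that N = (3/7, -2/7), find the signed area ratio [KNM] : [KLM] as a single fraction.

3/7

[KLM] = ½·(0·(5−(-8)) + 4·(-8−7) + (-3)·(7−5)) = ½·(0 − 60 − 6) = -33.
[KNM] = ½·(0·(-2/7−(-8)) + (3/7)·(-8−7) + (-3)·(7−(-2/7))) = ½·(0 − 45/7 − 153/7) = -99/7, so the ratio is (-99/7)/(-33) = 3/7.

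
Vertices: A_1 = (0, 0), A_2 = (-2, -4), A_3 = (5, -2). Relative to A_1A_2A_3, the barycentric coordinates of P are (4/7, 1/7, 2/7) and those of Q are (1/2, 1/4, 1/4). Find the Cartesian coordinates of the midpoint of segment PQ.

(53/56, -37/28)

Barycentric coordinates of the midpoint are the average: (15/28, 11/56, 15/56).
Converting: (15/28)·A_1 + (11/56)·A_2 + (15/56)·A_3 = (53/56, -37/28).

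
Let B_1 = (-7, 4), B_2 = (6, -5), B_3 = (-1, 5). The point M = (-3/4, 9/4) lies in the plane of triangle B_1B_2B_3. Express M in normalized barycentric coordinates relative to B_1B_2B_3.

(1/4, 1/4, 1/2)

Signed area of the reference triangle: [B_1B_2B_3] = ½·((-7)·(-5−5) + 6·(5−4) + (-1)·(4−(-5))) = ½·(70 + 6 − 9) = 67/2.
[MB_2B_3] = ½·((-3/4)·(-5−5) + 6·(5−(9/4)) + (-1)·(9/4−(-5))) = ½·(15/2 + 33/2 − 29/4) = 67/8, so the B_1-coordinate is (67/8)/(67/2) = 1/4.
[B_1MB_3] = ½·((-7)·(9/4−5) + (-3/4)·(5−4) + (-1)·(4−(9/4))) = ½·(77/4 − 3/4 − 7/4) = 67/8, so the B_2-coordinate is 1/4.
[B_1B_2M] = ½·((-7)·(-5−(9/4)) + 6·(9/4−4) + (-3/4)·(4−(-5))) = ½·(203/4 − 21/2 − 27/4) = 67/4, so the B_3-coordinate is 1/2.
Check: 1/4 + 1/4 + 1/2 = 1.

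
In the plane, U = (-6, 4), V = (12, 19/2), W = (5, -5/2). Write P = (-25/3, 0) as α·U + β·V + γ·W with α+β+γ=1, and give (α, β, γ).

(1, -1/3, 1/3)

Signed area of the reference triangle: [UVW] = ½·((-6)·(19/2−(-5/2)) + 12·(-5/2−4) + 5·(4−(19/2))) = ½·(-72 − 78 − 55/2) = -355/4.
[PVW] = ½·((-25/3)·(19/2−(-5/2)) + 12·(-5/2−0) + 5·(0−(19/2))) = ½·(-100 − 30 − 95/2) = -355/4, so the U-coordinate is (-355/4)/(-355/4) = 1.
[UPW] = ½·((-6)·(0−(-5/2)) + (-25/3)·(-5/2−4) + 5·(4−0)) = ½·(-15 + 325/6 + 20) = 355/12, so the V-coordinate is -1/3.
[UVP] = ½·((-6)·(19/2−0) + 12·(0−4) + (-25/3)·(4−(19/2))) = ½·(-57 − 48 + 275/6) = -355/12, so the W-coordinate is 1/3.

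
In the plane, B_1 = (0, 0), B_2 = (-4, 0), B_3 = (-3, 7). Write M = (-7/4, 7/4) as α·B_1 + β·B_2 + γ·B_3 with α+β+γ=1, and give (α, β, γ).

Signed area of the reference triangle: [B_1B_2B_3] = ½·(0·(0−7) + (-4)·(7−0) + (-3)·(0−0)) = ½·(0 − 28 + 0) = -14.
[MB_2B_3] = ½·((-7/4)·(0−7) + (-4)·(7−(7/4)) + (-3)·(7/4−0)) = ½·(49/4 − 21 − 21/4) = -7, so the B_1-coordinate is (-7)/(-14) = 1/2.
[B_1MB_3] = ½·(0·(7/4−7) + (-7/4)·(7−0) + (-3)·(0−(7/4))) = ½·(0 − 49/4 + 21/4) = -7/2, so the B_2-coordinate is 1/4.
[B_1B_2M] = ½·(0·(0−(7/4)) + (-4)·(7/4−0) + (-7/4)·(0−0)) = ½·(0 − 7 + 0) = -7/2, so the B_3-coordinate is 1/4.
Check: 1/2 + 1/4 + 1/4 = 1.

(1/2, 1/4, 1/4)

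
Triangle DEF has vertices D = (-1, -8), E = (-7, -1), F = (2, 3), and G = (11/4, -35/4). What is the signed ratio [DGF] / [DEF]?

[DEF] = ½·((-1)·(-1−3) + (-7)·(3−(-8)) + 2·(-8−(-1))) = ½·(4 − 77 − 14) = -87/2.
[DGF] = ½·((-1)·(-35/4−3) + (11/4)·(3−(-8)) + 2·(-8−(-35/4))) = ½·(47/4 + 121/4 + 3/2) = 87/4, so the ratio is (87/4)/(-87/2) = -1/2.

-1/2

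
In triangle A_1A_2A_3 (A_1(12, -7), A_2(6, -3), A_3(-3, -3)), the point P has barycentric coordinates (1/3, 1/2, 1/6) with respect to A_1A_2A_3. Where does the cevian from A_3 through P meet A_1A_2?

Line A_3P meets A_1A_2 where the A_3-coordinate vanishes; zeroing P's A_3-weight and renormalizing leaves A_1, A_2-weights 1/3 : 1/2 → (2/5, 3/5).
So Q = (2/5)·A_1 + (3/5)·A_2 = (42/5, -23/5).

(42/5, -23/5)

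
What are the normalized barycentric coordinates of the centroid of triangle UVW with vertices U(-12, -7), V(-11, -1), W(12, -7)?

(1/3, 1/3, 1/3)

The centroid is the average of the vertices, so each weight is 1/3.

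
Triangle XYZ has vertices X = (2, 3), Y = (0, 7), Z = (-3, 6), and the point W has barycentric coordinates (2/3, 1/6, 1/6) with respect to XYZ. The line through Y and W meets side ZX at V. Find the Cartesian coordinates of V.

Line YW meets ZX where the Y-coordinate vanishes; zeroing W's Y-weight and renormalizing leaves Z, X-weights 1/6 : 2/3 → (1/5, 4/5).
So V = (1/5)·Z + (4/5)·X = (1, 18/5).

(1, 18/5)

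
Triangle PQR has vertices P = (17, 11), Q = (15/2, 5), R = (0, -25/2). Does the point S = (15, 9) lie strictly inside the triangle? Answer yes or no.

yes

Barycentric coordinates of S: (81/97, 52/485, 28/485).
The three coordinates are positive, positive, positive; a point is interior exactly when all three are positive.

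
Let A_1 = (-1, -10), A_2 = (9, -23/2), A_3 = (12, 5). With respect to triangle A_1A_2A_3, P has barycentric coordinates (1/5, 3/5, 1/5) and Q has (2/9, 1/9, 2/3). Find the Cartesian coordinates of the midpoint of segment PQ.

Barycentric coordinates of the midpoint are the average: (19/90, 16/45, 13/30).
Converting: (19/90)·A_1 + (16/45)·A_2 + (13/30)·A_3 = (737/90, -121/30).

(737/90, -121/30)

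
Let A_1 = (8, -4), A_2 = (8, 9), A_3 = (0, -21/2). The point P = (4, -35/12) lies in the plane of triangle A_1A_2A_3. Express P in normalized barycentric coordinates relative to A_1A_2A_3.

(1/6, 1/3, 1/2)

Signed area of the reference triangle: [A_1A_2A_3] = ½·(8·(9−(-21/2)) + 8·(-21/2−(-4)) + 0·(-4−9)) = ½·(156 − 52 + 0) = 52.
[PA_2A_3] = ½·(4·(9−(-21/2)) + 8·(-21/2−(-35/12)) + 0·(-35/12−9)) = ½·(78 − 182/3 + 0) = 26/3, so the A_1-coordinate is (26/3)/52 = 1/6.
[A_1PA_3] = ½·(8·(-35/12−(-21/2)) + 4·(-21/2−(-4)) + 0·(-4−(-35/12))) = ½·(182/3 − 26 + 0) = 52/3, so the A_2-coordinate is 1/3.
[A_1A_2P] = ½·(8·(9−(-35/12)) + 8·(-35/12−(-4)) + 4·(-4−9)) = ½·(286/3 + 26/3 − 52) = 26, so the A_3-coordinate is 1/2.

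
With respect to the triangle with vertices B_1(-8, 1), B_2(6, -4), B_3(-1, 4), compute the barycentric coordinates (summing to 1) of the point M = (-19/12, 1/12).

(5/12, 1/3, 1/4)

Signed area of the reference triangle: [B_1B_2B_3] = ½·((-8)·(-4−4) + 6·(4−1) + (-1)·(1−(-4))) = ½·(64 + 18 − 5) = 77/2.
[MB_2B_3] = ½·((-19/12)·(-4−4) + 6·(4−(1/12)) + (-1)·(1/12−(-4))) = ½·(38/3 + 47/2 − 49/12) = 385/24, so the B_1-coordinate is (385/24)/(77/2) = 5/12.
[B_1MB_3] = ½·((-8)·(1/12−4) + (-19/12)·(4−1) + (-1)·(1−(1/12))) = ½·(94/3 − 19/4 − 11/12) = 77/6, so the B_2-coordinate is 1/3.
[B_1B_2M] = ½·((-8)·(-4−(1/12)) + 6·(1/12−1) + (-19/12)·(1−(-4))) = ½·(98/3 − 11/2 − 95/12) = 77/8, so the B_3-coordinate is 1/4.
Check: 5/12 + 1/3 + 1/4 = 1.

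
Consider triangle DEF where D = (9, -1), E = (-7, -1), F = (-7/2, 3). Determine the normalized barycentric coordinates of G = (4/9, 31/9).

Signed area of the reference triangle: [DEF] = ½·(9·(-1−3) + (-7)·(3−(-1)) + (-7/2)·(-1−(-1))) = ½·(-36 − 28 + 0) = -32.
[GEF] = ½·((4/9)·(-1−3) + (-7)·(3−(31/9)) + (-7/2)·(31/9−(-1))) = ½·(-16/9 + 28/9 − 140/9) = -64/9, so the D-coordinate is (-64/9)/(-32) = 2/9.
[DGF] = ½·(9·(31/9−3) + (4/9)·(3−(-1)) + (-7/2)·(-1−(31/9))) = ½·(4 + 16/9 + 140/9) = 32/3, so the E-coordinate is -1/3.
[DEG] = ½·(9·(-1−(31/9)) + (-7)·(31/9−(-1)) + (4/9)·(-1−(-1))) = ½·(-40 − 280/9 + 0) = -320/9, so the F-coordinate is 10/9.
Check: 2/9 − 1/3 + 10/9 = 1.

(2/9, -1/3, 10/9)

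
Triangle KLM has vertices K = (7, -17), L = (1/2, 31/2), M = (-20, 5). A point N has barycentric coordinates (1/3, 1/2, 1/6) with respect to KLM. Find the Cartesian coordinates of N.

N = (1/3)·K + (1/2)·L + (1/6)·M.
x-coordinate: (1/3)·7 + (1/2)·(1/2) + (1/6)·(-20) = -3/4.
y-coordinate: (1/3)·(-17) + (1/2)·(31/2) + (1/6)·5 = 35/12.

(-3/4, 35/12)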